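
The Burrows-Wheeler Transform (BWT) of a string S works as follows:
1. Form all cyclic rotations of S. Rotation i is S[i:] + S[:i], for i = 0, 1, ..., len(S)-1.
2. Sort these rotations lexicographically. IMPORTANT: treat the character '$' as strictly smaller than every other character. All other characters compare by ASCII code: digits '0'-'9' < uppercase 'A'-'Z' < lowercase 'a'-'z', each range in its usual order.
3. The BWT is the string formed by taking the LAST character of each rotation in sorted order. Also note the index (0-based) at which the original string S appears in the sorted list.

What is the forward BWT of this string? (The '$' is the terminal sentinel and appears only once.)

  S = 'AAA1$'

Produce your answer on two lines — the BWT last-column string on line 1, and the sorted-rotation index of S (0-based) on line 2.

All 5 rotations (rotation i = S[i:]+S[:i]):
  rot[0] = AAA1$
  rot[1] = AA1$A
  rot[2] = A1$AA
  rot[3] = 1$AAA
  rot[4] = $AAA1
Sorted (with $ < everything):
  sorted[0] = $AAA1  (last char: '1')
  sorted[1] = 1$AAA  (last char: 'A')
  sorted[2] = A1$AA  (last char: 'A')
  sorted[3] = AA1$A  (last char: 'A')
  sorted[4] = AAA1$  (last char: '$')
Last column: 1AAA$
Original string S is at sorted index 4

Answer: 1AAA$
4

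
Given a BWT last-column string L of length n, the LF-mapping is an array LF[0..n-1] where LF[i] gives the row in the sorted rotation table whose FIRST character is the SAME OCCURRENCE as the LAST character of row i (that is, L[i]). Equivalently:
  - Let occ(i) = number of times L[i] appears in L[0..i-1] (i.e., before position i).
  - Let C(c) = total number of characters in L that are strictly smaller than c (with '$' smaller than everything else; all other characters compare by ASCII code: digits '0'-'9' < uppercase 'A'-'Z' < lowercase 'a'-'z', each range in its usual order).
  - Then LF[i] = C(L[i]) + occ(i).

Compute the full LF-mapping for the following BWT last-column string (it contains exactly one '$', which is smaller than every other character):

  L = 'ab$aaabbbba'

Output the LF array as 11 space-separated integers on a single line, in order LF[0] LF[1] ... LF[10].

Answer: 1 6 0 2 3 4 7 8 9 10 5

Derivation:
Char counts: '$':1, 'a':5, 'b':5
C (first-col start): C('$')=0, C('a')=1, C('b')=6
L[0]='a': occ=0, LF[0]=C('a')+0=1+0=1
L[1]='b': occ=0, LF[1]=C('b')+0=6+0=6
L[2]='$': occ=0, LF[2]=C('$')+0=0+0=0
L[3]='a': occ=1, LF[3]=C('a')+1=1+1=2
L[4]='a': occ=2, LF[4]=C('a')+2=1+2=3
L[5]='a': occ=3, LF[5]=C('a')+3=1+3=4
L[6]='b': occ=1, LF[6]=C('b')+1=6+1=7
L[7]='b': occ=2, LF[7]=C('b')+2=6+2=8
L[8]='b': occ=3, LF[8]=C('b')+3=6+3=9
L[9]='b': occ=4, LF[9]=C('b')+4=6+4=10
L[10]='a': occ=4, LF[10]=C('a')+4=1+4=5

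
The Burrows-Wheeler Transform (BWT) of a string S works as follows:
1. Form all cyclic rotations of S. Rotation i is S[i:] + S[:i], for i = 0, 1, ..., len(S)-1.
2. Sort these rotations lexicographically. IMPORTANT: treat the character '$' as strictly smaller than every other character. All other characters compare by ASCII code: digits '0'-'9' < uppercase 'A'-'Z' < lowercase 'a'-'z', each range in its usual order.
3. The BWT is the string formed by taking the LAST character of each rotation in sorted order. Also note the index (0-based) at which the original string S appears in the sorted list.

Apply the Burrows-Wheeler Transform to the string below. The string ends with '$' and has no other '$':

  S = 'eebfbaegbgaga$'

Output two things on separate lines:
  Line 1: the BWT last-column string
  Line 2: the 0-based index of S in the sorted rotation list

Answer: agbgfege$ababe
8

Derivation:
All 14 rotations (rotation i = S[i:]+S[:i]):
  rot[0] = eebfbaegbgaga$
  rot[1] = ebfbaegbgaga$e
  rot[2] = bfbaegbgaga$ee
  rot[3] = fbaegbgaga$eeb
  rot[4] = baegbgaga$eebf
  rot[5] = aegbgaga$eebfb
  rot[6] = egbgaga$eebfba
  rot[7] = gbgaga$eebfbae
  rot[8] = bgaga$eebfbaeg
  rot[9] = gaga$eebfbaegb
  rot[10] = aga$eebfbaegbg
  rot[11] = ga$eebfbaegbga
  rot[12] = a$eebfbaegbgag
  rot[13] = $eebfbaegbgaga
Sorted (with $ < everything):
  sorted[0] = $eebfbaegbgaga  (last char: 'a')
  sorted[1] = a$eebfbaegbgag  (last char: 'g')
  sorted[2] = aegbgaga$eebfb  (last char: 'b')
  sorted[3] = aga$eebfbaegbg  (last char: 'g')
  sorted[4] = baegbgaga$eebf  (last char: 'f')
  sorted[5] = bfbaegbgaga$ee  (last char: 'e')
  sorted[6] = bgaga$eebfbaeg  (last char: 'g')
  sorted[7] = ebfbaegbgaga$e  (last char: 'e')
  sorted[8] = eebfbaegbgaga$  (last char: '$')
  sorted[9] = egbgaga$eebfba  (last char: 'a')
  sorted[10] = fbaegbgaga$eeb  (last char: 'b')
  sorted[11] = ga$eebfbaegbga  (last char: 'a')
  sorted[12] = gaga$eebfbaegb  (last char: 'b')
  sorted[13] = gbgaga$eebfbae  (last char: 'e')
Last column: agbgfege$ababe
Original string S is at sorted index 8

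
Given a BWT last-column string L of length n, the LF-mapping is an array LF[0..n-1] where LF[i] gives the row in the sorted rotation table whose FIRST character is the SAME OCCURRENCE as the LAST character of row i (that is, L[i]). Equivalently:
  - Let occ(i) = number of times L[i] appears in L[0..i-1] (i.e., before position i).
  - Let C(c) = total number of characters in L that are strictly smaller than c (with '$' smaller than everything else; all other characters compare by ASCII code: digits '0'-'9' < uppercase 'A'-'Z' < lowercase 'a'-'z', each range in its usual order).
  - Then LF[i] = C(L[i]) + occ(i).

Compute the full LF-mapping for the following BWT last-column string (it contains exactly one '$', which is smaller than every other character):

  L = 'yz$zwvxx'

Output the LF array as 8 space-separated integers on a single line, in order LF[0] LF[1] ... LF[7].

Char counts: '$':1, 'v':1, 'w':1, 'x':2, 'y':1, 'z':2
C (first-col start): C('$')=0, C('v')=1, C('w')=2, C('x')=3, C('y')=5, C('z')=6
L[0]='y': occ=0, LF[0]=C('y')+0=5+0=5
L[1]='z': occ=0, LF[1]=C('z')+0=6+0=6
L[2]='$': occ=0, LF[2]=C('$')+0=0+0=0
L[3]='z': occ=1, LF[3]=C('z')+1=6+1=7
L[4]='w': occ=0, LF[4]=C('w')+0=2+0=2
L[5]='v': occ=0, LF[5]=C('v')+0=1+0=1
L[6]='x': occ=0, LF[6]=C('x')+0=3+0=3
L[7]='x': occ=1, LF[7]=C('x')+1=3+1=4

Answer: 5 6 0 7 2 1 3 4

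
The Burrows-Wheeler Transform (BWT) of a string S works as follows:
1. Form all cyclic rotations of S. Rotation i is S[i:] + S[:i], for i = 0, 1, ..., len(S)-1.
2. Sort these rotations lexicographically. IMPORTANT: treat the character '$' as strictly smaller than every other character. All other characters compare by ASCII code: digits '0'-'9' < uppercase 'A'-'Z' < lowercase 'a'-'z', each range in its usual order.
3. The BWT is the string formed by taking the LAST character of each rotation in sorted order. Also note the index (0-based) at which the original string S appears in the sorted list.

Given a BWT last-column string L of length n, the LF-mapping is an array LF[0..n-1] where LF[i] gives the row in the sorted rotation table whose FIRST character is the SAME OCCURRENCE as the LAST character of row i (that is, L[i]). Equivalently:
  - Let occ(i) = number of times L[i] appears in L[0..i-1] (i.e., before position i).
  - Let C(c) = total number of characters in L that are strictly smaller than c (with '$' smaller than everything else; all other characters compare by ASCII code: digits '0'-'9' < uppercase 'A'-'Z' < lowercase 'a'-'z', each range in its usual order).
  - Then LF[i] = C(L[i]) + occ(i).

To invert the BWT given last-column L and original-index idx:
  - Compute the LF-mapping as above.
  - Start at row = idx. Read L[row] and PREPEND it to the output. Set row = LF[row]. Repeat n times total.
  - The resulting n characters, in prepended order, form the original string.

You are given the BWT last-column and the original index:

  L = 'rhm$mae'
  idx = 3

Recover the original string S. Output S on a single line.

Answer: hammer$

Derivation:
LF mapping: 6 3 4 0 5 1 2
Walk LF starting at row 3, prepending L[row]:
  step 1: row=3, L[3]='$', prepend. Next row=LF[3]=0
  step 2: row=0, L[0]='r', prepend. Next row=LF[0]=6
  step 3: row=6, L[6]='e', prepend. Next row=LF[6]=2
  step 4: row=2, L[2]='m', prepend. Next row=LF[2]=4
  step 5: row=4, L[4]='m', prepend. Next row=LF[4]=5
  step 6: row=5, L[5]='a', prepend. Next row=LF[5]=1
  step 7: row=1, L[1]='h', prepend. Next row=LF[1]=3
Reversed output: hammer$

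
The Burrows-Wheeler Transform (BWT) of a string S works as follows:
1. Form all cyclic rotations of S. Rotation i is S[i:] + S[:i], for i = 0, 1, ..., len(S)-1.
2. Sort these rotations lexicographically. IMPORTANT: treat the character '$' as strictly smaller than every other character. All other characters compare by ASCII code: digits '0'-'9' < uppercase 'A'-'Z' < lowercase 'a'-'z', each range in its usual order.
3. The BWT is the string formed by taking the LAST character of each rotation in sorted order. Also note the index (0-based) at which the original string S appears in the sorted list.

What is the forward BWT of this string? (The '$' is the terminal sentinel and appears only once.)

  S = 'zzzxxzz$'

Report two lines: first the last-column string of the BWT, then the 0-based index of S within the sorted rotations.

All 8 rotations (rotation i = S[i:]+S[:i]):
  rot[0] = zzzxxzz$
  rot[1] = zzxxzz$z
  rot[2] = zxxzz$zz
  rot[3] = xxzz$zzz
  rot[4] = xzz$zzzx
  rot[5] = zz$zzzxx
  rot[6] = z$zzzxxz
  rot[7] = $zzzxxzz
Sorted (with $ < everything):
  sorted[0] = $zzzxxzz  (last char: 'z')
  sorted[1] = xxzz$zzz  (last char: 'z')
  sorted[2] = xzz$zzzx  (last char: 'x')
  sorted[3] = z$zzzxxz  (last char: 'z')
  sorted[4] = zxxzz$zz  (last char: 'z')
  sorted[5] = zz$zzzxx  (last char: 'x')
  sorted[6] = zzxxzz$z  (last char: 'z')
  sorted[7] = zzzxxzz$  (last char: '$')
Last column: zzxzzxz$
Original string S is at sorted index 7

Answer: zzxzzxz$
7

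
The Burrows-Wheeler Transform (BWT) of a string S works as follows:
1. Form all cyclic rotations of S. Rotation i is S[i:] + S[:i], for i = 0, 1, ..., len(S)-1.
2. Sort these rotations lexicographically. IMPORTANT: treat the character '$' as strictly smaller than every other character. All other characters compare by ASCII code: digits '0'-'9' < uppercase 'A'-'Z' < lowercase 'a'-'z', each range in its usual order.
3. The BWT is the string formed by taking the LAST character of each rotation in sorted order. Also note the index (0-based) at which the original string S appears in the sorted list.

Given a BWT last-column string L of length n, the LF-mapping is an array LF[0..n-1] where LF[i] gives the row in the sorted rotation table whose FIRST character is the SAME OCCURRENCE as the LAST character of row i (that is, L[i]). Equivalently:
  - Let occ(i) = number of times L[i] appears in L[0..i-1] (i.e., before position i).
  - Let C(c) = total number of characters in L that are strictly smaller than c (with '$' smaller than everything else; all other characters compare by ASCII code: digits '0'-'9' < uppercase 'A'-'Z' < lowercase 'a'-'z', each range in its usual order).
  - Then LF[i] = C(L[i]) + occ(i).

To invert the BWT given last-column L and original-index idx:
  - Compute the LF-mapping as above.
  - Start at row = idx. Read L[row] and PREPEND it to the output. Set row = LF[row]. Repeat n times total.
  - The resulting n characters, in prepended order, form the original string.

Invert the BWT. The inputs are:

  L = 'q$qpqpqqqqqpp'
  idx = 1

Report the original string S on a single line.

Answer: ppqqqpqqqqpq$

Derivation:
LF mapping: 5 0 6 1 7 2 8 9 10 11 12 3 4
Walk LF starting at row 1, prepending L[row]:
  step 1: row=1, L[1]='$', prepend. Next row=LF[1]=0
  step 2: row=0, L[0]='q', prepend. Next row=LF[0]=5
  step 3: row=5, L[5]='p', prepend. Next row=LF[5]=2
  step 4: row=2, L[2]='q', prepend. Next row=LF[2]=6
  step 5: row=6, L[6]='q', prepend. Next row=LF[6]=8
  step 6: row=8, L[8]='q', prepend. Next row=LF[8]=10
  step 7: row=10, L[10]='q', prepend. Next row=LF[10]=12
  step 8: row=12, L[12]='p', prepend. Next row=LF[12]=4
  step 9: row=4, L[4]='q', prepend. Next row=LF[4]=7
  step 10: row=7, L[7]='q', prepend. Next row=LF[7]=9
  step 11: row=9, L[9]='q', prepend. Next row=LF[9]=11
  step 12: row=11, L[11]='p', prepend. Next row=LF[11]=3
  step 13: row=3, L[3]='p', prepend. Next row=LF[3]=1
Reversed output: ppqqqpqqqqpq$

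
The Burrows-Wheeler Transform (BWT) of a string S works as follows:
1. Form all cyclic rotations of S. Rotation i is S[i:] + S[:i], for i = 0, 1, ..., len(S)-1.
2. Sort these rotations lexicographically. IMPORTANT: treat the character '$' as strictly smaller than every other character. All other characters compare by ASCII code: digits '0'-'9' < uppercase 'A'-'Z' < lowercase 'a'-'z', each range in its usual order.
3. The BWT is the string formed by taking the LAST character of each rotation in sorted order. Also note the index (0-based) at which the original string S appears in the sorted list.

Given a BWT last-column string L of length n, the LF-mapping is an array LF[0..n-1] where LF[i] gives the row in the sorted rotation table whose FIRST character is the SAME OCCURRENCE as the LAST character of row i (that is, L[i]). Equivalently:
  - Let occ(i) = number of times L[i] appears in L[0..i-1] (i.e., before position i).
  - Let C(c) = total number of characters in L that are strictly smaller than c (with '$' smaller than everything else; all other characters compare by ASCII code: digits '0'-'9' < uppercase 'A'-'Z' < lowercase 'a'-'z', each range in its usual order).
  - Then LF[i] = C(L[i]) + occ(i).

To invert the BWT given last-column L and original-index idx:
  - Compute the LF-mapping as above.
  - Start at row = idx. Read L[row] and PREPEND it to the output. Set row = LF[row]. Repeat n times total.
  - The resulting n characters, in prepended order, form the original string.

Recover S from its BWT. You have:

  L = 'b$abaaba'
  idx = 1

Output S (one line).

Answer: aaabbab$

Derivation:
LF mapping: 5 0 1 6 2 3 7 4
Walk LF starting at row 1, prepending L[row]:
  step 1: row=1, L[1]='$', prepend. Next row=LF[1]=0
  step 2: row=0, L[0]='b', prepend. Next row=LF[0]=5
  step 3: row=5, L[5]='a', prepend. Next row=LF[5]=3
  step 4: row=3, L[3]='b', prepend. Next row=LF[3]=6
  step 5: row=6, L[6]='b', prepend. Next row=LF[6]=7
  step 6: row=7, L[7]='a', prepend. Next row=LF[7]=4
  step 7: row=4, L[4]='a', prepend. Next row=LF[4]=2
  step 8: row=2, L[2]='a', prepend. Next row=LF[2]=1
Reversed output: aaabbab$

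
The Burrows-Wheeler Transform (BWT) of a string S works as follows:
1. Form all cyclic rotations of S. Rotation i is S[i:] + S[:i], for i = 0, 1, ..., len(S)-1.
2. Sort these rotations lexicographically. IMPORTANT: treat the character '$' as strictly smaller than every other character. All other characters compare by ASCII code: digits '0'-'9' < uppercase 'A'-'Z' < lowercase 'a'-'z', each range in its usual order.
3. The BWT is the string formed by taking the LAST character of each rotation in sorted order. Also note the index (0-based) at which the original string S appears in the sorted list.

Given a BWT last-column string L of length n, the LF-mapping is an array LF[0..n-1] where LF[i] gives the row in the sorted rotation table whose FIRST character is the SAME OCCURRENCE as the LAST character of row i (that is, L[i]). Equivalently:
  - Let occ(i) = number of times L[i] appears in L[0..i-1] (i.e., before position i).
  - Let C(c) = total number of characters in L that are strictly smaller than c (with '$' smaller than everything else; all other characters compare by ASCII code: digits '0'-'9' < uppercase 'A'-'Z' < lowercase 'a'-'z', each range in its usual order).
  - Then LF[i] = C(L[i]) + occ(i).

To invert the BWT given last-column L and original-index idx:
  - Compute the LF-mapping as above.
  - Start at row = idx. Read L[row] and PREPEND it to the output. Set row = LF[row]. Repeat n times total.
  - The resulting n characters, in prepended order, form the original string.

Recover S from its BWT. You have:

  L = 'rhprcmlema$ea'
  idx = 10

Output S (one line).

LF mapping: 11 6 10 12 3 8 7 4 9 1 0 5 2
Walk LF starting at row 10, prepending L[row]:
  step 1: row=10, L[10]='$', prepend. Next row=LF[10]=0
  step 2: row=0, L[0]='r', prepend. Next row=LF[0]=11
  step 3: row=11, L[11]='e', prepend. Next row=LF[11]=5
  step 4: row=5, L[5]='m', prepend. Next row=LF[5]=8
  step 5: row=8, L[8]='m', prepend. Next row=LF[8]=9
  step 6: row=9, L[9]='a', prepend. Next row=LF[9]=1
  step 7: row=1, L[1]='h', prepend. Next row=LF[1]=6
  step 8: row=6, L[6]='l', prepend. Next row=LF[6]=7
  step 9: row=7, L[7]='e', prepend. Next row=LF[7]=4
  step 10: row=4, L[4]='c', prepend. Next row=LF[4]=3
  step 11: row=3, L[3]='r', prepend. Next row=LF[3]=12
  step 12: row=12, L[12]='a', prepend. Next row=LF[12]=2
  step 13: row=2, L[2]='p', prepend. Next row=LF[2]=10
Reversed output: parcelhammer$

Answer: parcelhammer$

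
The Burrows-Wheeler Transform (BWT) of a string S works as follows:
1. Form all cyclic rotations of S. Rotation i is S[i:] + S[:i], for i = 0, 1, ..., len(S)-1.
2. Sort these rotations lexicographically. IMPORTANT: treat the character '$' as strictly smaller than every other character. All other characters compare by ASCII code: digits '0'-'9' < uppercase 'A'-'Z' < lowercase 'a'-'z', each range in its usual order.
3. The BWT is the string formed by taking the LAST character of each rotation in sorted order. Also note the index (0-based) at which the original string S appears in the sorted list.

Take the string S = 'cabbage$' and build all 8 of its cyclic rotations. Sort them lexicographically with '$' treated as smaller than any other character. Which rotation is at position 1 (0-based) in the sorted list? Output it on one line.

Answer: abbage$c

Derivation:
All 8 rotations (rotation i = S[i:]+S[:i]):
  rot[0] = cabbage$
  rot[1] = abbage$c
  rot[2] = bbage$ca
  rot[3] = bage$cab
  rot[4] = age$cabb
  rot[5] = ge$cabba
  rot[6] = e$cabbag
  rot[7] = $cabbage
Sorted (with $ < everything):
  sorted[0] = $cabbage
  sorted[1] = abbage$c
  sorted[2] = age$cabb
  sorted[3] = bage$cab
  sorted[4] = bbage$ca
  sorted[5] = cabbage$
  sorted[6] = e$cabbag
  sorted[7] = ge$cabba
sorted[1] = abbage$c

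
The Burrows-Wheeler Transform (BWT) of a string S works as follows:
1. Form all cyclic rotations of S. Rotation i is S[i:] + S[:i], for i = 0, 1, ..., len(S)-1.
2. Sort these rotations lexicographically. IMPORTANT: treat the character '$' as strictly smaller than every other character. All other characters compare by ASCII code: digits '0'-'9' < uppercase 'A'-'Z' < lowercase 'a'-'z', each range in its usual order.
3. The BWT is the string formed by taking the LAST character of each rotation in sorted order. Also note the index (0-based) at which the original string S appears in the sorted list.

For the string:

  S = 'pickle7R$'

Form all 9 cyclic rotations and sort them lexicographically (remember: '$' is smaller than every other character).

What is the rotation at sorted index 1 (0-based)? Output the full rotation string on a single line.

Answer: 7R$pickle

Derivation:
All 9 rotations (rotation i = S[i:]+S[:i]):
  rot[0] = pickle7R$
  rot[1] = ickle7R$p
  rot[2] = ckle7R$pi
  rot[3] = kle7R$pic
  rot[4] = le7R$pick
  rot[5] = e7R$pickl
  rot[6] = 7R$pickle
  rot[7] = R$pickle7
  rot[8] = $pickle7R
Sorted (with $ < everything):
  sorted[0] = $pickle7R
  sorted[1] = 7R$pickle
  sorted[2] = R$pickle7
  sorted[3] = ckle7R$pi
  sorted[4] = e7R$pickl
  sorted[5] = ickle7R$p
  sorted[6] = kle7R$pic
  sorted[7] = le7R$pick
  sorted[8] = pickle7R$
sorted[1] = 7R$pickle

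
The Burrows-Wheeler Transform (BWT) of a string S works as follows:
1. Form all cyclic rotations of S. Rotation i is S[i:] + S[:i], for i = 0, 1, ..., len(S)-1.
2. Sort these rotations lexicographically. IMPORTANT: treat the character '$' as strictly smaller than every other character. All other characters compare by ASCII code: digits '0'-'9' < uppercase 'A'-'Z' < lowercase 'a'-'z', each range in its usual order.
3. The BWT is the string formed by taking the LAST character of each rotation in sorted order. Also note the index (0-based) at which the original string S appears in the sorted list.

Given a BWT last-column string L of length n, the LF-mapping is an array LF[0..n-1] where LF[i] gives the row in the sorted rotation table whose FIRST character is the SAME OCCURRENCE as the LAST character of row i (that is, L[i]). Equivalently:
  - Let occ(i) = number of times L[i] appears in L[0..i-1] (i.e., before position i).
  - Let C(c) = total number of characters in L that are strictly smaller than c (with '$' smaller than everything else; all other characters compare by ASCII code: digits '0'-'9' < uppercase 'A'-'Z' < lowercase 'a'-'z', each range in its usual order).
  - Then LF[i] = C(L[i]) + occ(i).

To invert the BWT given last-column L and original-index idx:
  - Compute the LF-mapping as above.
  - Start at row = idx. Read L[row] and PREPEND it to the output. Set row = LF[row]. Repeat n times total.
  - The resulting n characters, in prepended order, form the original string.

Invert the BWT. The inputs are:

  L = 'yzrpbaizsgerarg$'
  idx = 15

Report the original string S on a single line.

Answer: zigzagraspberry$

Derivation:
LF mapping: 13 14 9 8 3 1 7 15 12 5 4 10 2 11 6 0
Walk LF starting at row 15, prepending L[row]:
  step 1: row=15, L[15]='$', prepend. Next row=LF[15]=0
  step 2: row=0, L[0]='y', prepend. Next row=LF[0]=13
  step 3: row=13, L[13]='r', prepend. Next row=LF[13]=11
  step 4: row=11, L[11]='r', prepend. Next row=LF[11]=10
  step 5: row=10, L[10]='e', prepend. Next row=LF[10]=4
  step 6: row=4, L[4]='b', prepend. Next row=LF[4]=3
  step 7: row=3, L[3]='p', prepend. Next row=LF[3]=8
  step 8: row=8, L[8]='s', prepend. Next row=LF[8]=12
  step 9: row=12, L[12]='a', prepend. Next row=LF[12]=2
  step 10: row=2, L[2]='r', prepend. Next row=LF[2]=9
  step 11: row=9, L[9]='g', prepend. Next row=LF[9]=5
  step 12: row=5, L[5]='a', prepend. Next row=LF[5]=1
  step 13: row=1, L[1]='z', prepend. Next row=LF[1]=14
  step 14: row=14, L[14]='g', prepend. Next row=LF[14]=6
  step 15: row=6, L[6]='i', prepend. Next row=LF[6]=7
  step 16: row=7, L[7]='z', prepend. Next row=LF[7]=15
Reversed output: zigzagraspberry$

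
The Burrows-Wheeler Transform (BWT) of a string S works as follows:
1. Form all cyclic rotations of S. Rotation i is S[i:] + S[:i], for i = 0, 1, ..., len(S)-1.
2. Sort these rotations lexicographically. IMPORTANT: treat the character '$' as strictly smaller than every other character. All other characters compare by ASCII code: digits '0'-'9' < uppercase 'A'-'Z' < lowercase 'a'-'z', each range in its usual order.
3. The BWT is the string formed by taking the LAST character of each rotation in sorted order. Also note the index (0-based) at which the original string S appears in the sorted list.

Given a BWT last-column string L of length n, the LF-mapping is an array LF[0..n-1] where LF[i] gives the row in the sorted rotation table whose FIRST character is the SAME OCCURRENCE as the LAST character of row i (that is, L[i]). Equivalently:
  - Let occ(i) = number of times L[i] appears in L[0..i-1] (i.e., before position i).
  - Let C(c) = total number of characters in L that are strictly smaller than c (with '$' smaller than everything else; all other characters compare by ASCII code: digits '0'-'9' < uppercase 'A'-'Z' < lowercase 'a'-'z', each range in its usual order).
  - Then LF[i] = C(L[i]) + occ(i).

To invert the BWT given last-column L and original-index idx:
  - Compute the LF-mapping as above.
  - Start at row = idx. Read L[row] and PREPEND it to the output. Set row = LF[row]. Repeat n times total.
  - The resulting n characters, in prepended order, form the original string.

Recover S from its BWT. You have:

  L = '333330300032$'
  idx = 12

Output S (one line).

LF mapping: 6 7 8 9 10 1 11 2 3 4 12 5 0
Walk LF starting at row 12, prepending L[row]:
  step 1: row=12, L[12]='$', prepend. Next row=LF[12]=0
  step 2: row=0, L[0]='3', prepend. Next row=LF[0]=6
  step 3: row=6, L[6]='3', prepend. Next row=LF[6]=11
  step 4: row=11, L[11]='2', prepend. Next row=LF[11]=5
  step 5: row=5, L[5]='0', prepend. Next row=LF[5]=1
  step 6: row=1, L[1]='3', prepend. Next row=LF[1]=7
  step 7: row=7, L[7]='0', prepend. Next row=LF[7]=2
  step 8: row=2, L[2]='3', prepend. Next row=LF[2]=8
  step 9: row=8, L[8]='0', prepend. Next row=LF[8]=3
  step 10: row=3, L[3]='3', prepend. Next row=LF[3]=9
  step 11: row=9, L[9]='0', prepend. Next row=LF[9]=4
  step 12: row=4, L[4]='3', prepend. Next row=LF[4]=10
  step 13: row=10, L[10]='3', prepend. Next row=LF[10]=12
Reversed output: 330303030233$

Answer: 330303030233$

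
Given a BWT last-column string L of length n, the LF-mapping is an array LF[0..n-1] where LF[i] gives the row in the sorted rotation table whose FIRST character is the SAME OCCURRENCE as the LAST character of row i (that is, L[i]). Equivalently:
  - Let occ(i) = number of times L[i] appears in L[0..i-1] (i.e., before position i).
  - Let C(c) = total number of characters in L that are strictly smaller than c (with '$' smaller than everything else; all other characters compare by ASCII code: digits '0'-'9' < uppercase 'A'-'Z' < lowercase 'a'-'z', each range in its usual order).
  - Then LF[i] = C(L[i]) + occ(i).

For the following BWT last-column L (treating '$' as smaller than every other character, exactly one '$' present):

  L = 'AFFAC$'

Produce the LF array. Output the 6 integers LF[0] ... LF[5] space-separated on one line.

Char counts: '$':1, 'A':2, 'C':1, 'F':2
C (first-col start): C('$')=0, C('A')=1, C('C')=3, C('F')=4
L[0]='A': occ=0, LF[0]=C('A')+0=1+0=1
L[1]='F': occ=0, LF[1]=C('F')+0=4+0=4
L[2]='F': occ=1, LF[2]=C('F')+1=4+1=5
L[3]='A': occ=1, LF[3]=C('A')+1=1+1=2
L[4]='C': occ=0, LF[4]=C('C')+0=3+0=3
L[5]='$': occ=0, LF[5]=C('$')+0=0+0=0

Answer: 1 4 5 2 3 0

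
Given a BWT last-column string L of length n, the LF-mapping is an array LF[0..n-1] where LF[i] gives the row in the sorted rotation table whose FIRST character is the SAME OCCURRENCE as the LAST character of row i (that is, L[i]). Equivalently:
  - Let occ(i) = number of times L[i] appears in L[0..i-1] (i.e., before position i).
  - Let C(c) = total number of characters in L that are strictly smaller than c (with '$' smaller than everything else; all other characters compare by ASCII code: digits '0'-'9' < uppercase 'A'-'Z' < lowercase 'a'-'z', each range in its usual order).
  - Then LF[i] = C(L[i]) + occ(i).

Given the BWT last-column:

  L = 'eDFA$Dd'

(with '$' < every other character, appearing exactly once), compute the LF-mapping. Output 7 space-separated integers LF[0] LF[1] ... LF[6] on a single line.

Answer: 6 2 4 1 0 3 5

Derivation:
Char counts: '$':1, 'A':1, 'D':2, 'F':1, 'd':1, 'e':1
C (first-col start): C('$')=0, C('A')=1, C('D')=2, C('F')=4, C('d')=5, C('e')=6
L[0]='e': occ=0, LF[0]=C('e')+0=6+0=6
L[1]='D': occ=0, LF[1]=C('D')+0=2+0=2
L[2]='F': occ=0, LF[2]=C('F')+0=4+0=4
L[3]='A': occ=0, LF[3]=C('A')+0=1+0=1
L[4]='$': occ=0, LF[4]=C('$')+0=0+0=0
L[5]='D': occ=1, LF[5]=C('D')+1=2+1=3
L[6]='d': occ=0, LF[6]=C('d')+0=5+0=5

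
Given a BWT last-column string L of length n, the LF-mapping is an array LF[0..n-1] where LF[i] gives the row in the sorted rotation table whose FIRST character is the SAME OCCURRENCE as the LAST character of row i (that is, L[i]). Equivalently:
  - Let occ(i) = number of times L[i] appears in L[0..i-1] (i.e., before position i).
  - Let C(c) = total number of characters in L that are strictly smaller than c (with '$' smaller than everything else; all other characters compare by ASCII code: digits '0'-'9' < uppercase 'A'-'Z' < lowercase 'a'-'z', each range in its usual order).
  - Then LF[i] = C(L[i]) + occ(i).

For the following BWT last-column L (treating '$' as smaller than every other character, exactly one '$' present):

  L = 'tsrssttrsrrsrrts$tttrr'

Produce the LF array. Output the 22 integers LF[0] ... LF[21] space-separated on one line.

Answer: 15 9 1 10 11 16 17 2 12 3 4 13 5 6 18 14 0 19 20 21 7 8

Derivation:
Char counts: '$':1, 'r':8, 's':6, 't':7
C (first-col start): C('$')=0, C('r')=1, C('s')=9, C('t')=15
L[0]='t': occ=0, LF[0]=C('t')+0=15+0=15
L[1]='s': occ=0, LF[1]=C('s')+0=9+0=9
L[2]='r': occ=0, LF[2]=C('r')+0=1+0=1
L[3]='s': occ=1, LF[3]=C('s')+1=9+1=10
L[4]='s': occ=2, LF[4]=C('s')+2=9+2=11
L[5]='t': occ=1, LF[5]=C('t')+1=15+1=16
L[6]='t': occ=2, LF[6]=C('t')+2=15+2=17
L[7]='r': occ=1, LF[7]=C('r')+1=1+1=2
L[8]='s': occ=3, LF[8]=C('s')+3=9+3=12
L[9]='r': occ=2, LF[9]=C('r')+2=1+2=3
L[10]='r': occ=3, LF[10]=C('r')+3=1+3=4
L[11]='s': occ=4, LF[11]=C('s')+4=9+4=13
L[12]='r': occ=4, LF[12]=C('r')+4=1+4=5
L[13]='r': occ=5, LF[13]=C('r')+5=1+5=6
L[14]='t': occ=3, LF[14]=C('t')+3=15+3=18
L[15]='s': occ=5, LF[15]=C('s')+5=9+5=14
L[16]='$': occ=0, LF[16]=C('$')+0=0+0=0
L[17]='t': occ=4, LF[17]=C('t')+4=15+4=19
L[18]='t': occ=5, LF[18]=C('t')+5=15+5=20
L[19]='t': occ=6, LF[19]=C('t')+6=15+6=21
L[20]='r': occ=6, LF[20]=C('r')+6=1+6=7
L[21]='r': occ=7, LF[21]=C('r')+7=1+7=8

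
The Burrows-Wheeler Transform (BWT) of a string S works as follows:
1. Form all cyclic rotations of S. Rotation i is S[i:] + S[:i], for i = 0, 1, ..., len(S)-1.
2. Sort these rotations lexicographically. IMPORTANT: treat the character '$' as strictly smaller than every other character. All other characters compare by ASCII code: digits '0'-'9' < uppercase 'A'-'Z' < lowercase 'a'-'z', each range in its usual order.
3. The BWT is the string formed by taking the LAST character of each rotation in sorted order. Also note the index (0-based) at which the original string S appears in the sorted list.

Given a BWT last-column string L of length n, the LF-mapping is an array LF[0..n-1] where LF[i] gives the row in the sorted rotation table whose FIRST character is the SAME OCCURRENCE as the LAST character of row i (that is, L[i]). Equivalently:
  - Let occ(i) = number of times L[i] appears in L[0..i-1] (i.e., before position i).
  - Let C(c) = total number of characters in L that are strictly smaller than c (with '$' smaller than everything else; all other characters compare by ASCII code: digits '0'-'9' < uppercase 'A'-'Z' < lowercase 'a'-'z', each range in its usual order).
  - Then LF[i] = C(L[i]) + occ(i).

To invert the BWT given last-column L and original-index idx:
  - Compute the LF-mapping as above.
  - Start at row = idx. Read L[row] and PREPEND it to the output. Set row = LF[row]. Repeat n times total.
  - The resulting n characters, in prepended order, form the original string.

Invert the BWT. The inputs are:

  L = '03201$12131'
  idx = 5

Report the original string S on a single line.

LF mapping: 1 9 7 2 3 0 4 8 5 10 6
Walk LF starting at row 5, prepending L[row]:
  step 1: row=5, L[5]='$', prepend. Next row=LF[5]=0
  step 2: row=0, L[0]='0', prepend. Next row=LF[0]=1
  step 3: row=1, L[1]='3', prepend. Next row=LF[1]=9
  step 4: row=9, L[9]='3', prepend. Next row=LF[9]=10
  step 5: row=10, L[10]='1', prepend. Next row=LF[10]=6
  step 6: row=6, L[6]='1', prepend. Next row=LF[6]=4
  step 7: row=4, L[4]='1', prepend. Next row=LF[4]=3
  step 8: row=3, L[3]='0', prepend. Next row=LF[3]=2
  step 9: row=2, L[2]='2', prepend. Next row=LF[2]=7
  step 10: row=7, L[7]='2', prepend. Next row=LF[7]=8
  step 11: row=8, L[8]='1', prepend. Next row=LF[8]=5
Reversed output: 1220111330$

Answer: 1220111330$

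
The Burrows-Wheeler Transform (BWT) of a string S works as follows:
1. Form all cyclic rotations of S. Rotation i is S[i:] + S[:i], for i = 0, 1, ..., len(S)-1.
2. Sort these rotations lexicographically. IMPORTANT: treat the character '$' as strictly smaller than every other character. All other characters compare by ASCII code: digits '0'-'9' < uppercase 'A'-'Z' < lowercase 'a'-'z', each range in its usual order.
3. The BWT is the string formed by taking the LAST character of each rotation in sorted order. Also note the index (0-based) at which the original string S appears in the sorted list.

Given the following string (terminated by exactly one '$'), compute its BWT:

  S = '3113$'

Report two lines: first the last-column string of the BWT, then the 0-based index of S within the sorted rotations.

Answer: 3311$
4

Derivation:
All 5 rotations (rotation i = S[i:]+S[:i]):
  rot[0] = 3113$
  rot[1] = 113$3
  rot[2] = 13$31
  rot[3] = 3$311
  rot[4] = $3113
Sorted (with $ < everything):
  sorted[0] = $3113  (last char: '3')
  sorted[1] = 113$3  (last char: '3')
  sorted[2] = 13$31  (last char: '1')
  sorted[3] = 3$311  (last char: '1')
  sorted[4] = 3113$  (last char: '$')
Last column: 3311$
Original string S is at sorted index 4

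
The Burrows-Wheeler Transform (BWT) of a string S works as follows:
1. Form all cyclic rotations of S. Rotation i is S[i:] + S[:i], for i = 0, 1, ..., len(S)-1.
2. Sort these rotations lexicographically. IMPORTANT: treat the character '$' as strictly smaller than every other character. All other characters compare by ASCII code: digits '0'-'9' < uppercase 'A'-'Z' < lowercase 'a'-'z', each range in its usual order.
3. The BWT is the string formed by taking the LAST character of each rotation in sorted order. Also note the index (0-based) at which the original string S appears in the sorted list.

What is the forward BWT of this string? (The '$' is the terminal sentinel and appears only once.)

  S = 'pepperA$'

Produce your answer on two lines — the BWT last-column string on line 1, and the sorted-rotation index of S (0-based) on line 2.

Answer: Arpp$pee
4

Derivation:
All 8 rotations (rotation i = S[i:]+S[:i]):
  rot[0] = pepperA$
  rot[1] = epperA$p
  rot[2] = pperA$pe
  rot[3] = perA$pep
  rot[4] = erA$pepp
  rot[5] = rA$peppe
  rot[6] = A$pepper
  rot[7] = $pepperA
Sorted (with $ < everything):
  sorted[0] = $pepperA  (last char: 'A')
  sorted[1] = A$pepper  (last char: 'r')
  sorted[2] = epperA$p  (last char: 'p')
  sorted[3] = erA$pepp  (last char: 'p')
  sorted[4] = pepperA$  (last char: '$')
  sorted[5] = perA$pep  (last char: 'p')
  sorted[6] = pperA$pe  (last char: 'e')
  sorted[7] = rA$peppe  (last char: 'e')
Last column: Arpp$pee
Original string S is at sorted index 4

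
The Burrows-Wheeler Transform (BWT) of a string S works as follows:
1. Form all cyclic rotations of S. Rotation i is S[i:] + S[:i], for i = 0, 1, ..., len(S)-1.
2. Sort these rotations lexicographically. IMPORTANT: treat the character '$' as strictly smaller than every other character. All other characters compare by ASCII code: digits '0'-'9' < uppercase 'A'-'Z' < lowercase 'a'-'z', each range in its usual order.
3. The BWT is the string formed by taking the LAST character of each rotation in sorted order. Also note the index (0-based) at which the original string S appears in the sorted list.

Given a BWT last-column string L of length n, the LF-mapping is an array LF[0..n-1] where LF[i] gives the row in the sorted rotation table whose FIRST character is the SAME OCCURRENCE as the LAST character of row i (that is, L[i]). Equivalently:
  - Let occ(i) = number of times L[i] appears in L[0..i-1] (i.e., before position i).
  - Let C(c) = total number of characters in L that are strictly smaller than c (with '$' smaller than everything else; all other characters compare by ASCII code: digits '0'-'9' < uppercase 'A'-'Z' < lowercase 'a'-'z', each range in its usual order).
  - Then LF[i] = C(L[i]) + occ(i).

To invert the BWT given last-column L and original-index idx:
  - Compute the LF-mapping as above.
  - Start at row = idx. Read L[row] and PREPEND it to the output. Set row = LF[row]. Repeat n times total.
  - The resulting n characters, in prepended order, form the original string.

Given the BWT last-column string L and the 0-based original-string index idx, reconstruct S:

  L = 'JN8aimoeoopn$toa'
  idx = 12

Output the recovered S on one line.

LF mapping: 2 3 1 4 7 8 10 6 11 12 14 9 0 15 13 5
Walk LF starting at row 12, prepending L[row]:
  step 1: row=12, L[12]='$', prepend. Next row=LF[12]=0
  step 2: row=0, L[0]='J', prepend. Next row=LF[0]=2
  step 3: row=2, L[2]='8', prepend. Next row=LF[2]=1
  step 4: row=1, L[1]='N', prepend. Next row=LF[1]=3
  step 5: row=3, L[3]='a', prepend. Next row=LF[3]=4
  step 6: row=4, L[4]='i', prepend. Next row=LF[4]=7
  step 7: row=7, L[7]='e', prepend. Next row=LF[7]=6
  step 8: row=6, L[6]='o', prepend. Next row=LF[6]=10
  step 9: row=10, L[10]='p', prepend. Next row=LF[10]=14
  step 10: row=14, L[14]='o', prepend. Next row=LF[14]=13
  step 11: row=13, L[13]='t', prepend. Next row=LF[13]=15
  step 12: row=15, L[15]='a', prepend. Next row=LF[15]=5
  step 13: row=5, L[5]='m', prepend. Next row=LF[5]=8
  step 14: row=8, L[8]='o', prepend. Next row=LF[8]=11
  step 15: row=11, L[11]='n', prepend. Next row=LF[11]=9
  step 16: row=9, L[9]='o', prepend. Next row=LF[9]=12
Reversed output: onomatopoeiaN8J$

Answer: onomatopoeiaN8J$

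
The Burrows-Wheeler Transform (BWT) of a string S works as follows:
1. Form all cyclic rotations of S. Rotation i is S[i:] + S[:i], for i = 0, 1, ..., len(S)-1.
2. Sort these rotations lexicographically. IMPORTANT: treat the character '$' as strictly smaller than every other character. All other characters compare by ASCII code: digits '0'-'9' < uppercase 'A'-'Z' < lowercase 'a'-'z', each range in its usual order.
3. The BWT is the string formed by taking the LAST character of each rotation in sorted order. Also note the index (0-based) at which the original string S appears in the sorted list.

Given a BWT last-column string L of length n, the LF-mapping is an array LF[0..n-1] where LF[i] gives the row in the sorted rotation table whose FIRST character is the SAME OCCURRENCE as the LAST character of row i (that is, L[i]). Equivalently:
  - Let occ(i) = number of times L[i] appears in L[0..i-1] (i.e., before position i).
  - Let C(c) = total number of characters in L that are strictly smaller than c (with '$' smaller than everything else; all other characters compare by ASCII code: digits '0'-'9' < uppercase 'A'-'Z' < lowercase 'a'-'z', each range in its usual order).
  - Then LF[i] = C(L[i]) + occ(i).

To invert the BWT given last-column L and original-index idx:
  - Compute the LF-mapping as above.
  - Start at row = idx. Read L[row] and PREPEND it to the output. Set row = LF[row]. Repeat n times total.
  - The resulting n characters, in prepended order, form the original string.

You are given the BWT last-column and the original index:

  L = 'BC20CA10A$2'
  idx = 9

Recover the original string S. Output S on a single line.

LF mapping: 8 9 4 1 10 6 3 2 7 0 5
Walk LF starting at row 9, prepending L[row]:
  step 1: row=9, L[9]='$', prepend. Next row=LF[9]=0
  step 2: row=0, L[0]='B', prepend. Next row=LF[0]=8
  step 3: row=8, L[8]='A', prepend. Next row=LF[8]=7
  step 4: row=7, L[7]='0', prepend. Next row=LF[7]=2
  step 5: row=2, L[2]='2', prepend. Next row=LF[2]=4
  step 6: row=4, L[4]='C', prepend. Next row=LF[4]=10
  step 7: row=10, L[10]='2', prepend. Next row=LF[10]=5
  step 8: row=5, L[5]='A', prepend. Next row=LF[5]=6
  step 9: row=6, L[6]='1', prepend. Next row=LF[6]=3
  step 10: row=3, L[3]='0', prepend. Next row=LF[3]=1
  step 11: row=1, L[1]='C', prepend. Next row=LF[1]=9
Reversed output: C01A2C20AB$

Answer: C01A2C20AB$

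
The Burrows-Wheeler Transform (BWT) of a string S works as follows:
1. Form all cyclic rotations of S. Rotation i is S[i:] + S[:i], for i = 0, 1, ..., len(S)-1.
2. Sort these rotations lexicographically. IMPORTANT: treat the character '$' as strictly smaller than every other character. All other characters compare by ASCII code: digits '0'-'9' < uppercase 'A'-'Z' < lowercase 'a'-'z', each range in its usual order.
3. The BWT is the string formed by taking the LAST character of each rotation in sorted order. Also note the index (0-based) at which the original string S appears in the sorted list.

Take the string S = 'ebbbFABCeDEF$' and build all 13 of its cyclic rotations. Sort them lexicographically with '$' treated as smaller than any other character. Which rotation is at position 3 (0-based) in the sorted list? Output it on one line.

Answer: CeDEF$ebbbFAB

Derivation:
All 13 rotations (rotation i = S[i:]+S[:i]):
  rot[0] = ebbbFABCeDEF$
  rot[1] = bbbFABCeDEF$e
  rot[2] = bbFABCeDEF$eb
  rot[3] = bFABCeDEF$ebb
  rot[4] = FABCeDEF$ebbb
  rot[5] = ABCeDEF$ebbbF
  rot[6] = BCeDEF$ebbbFA
  rot[7] = CeDEF$ebbbFAB
  rot[8] = eDEF$ebbbFABC
  rot[9] = DEF$ebbbFABCe
  rot[10] = EF$ebbbFABCeD
  rot[11] = F$ebbbFABCeDE
  rot[12] = $ebbbFABCeDEF
Sorted (with $ < everything):
  sorted[0] = $ebbbFABCeDEF
  sorted[1] = ABCeDEF$ebbbF
  sorted[2] = BCeDEF$ebbbFA
  sorted[3] = CeDEF$ebbbFAB
  sorted[4] = DEF$ebbbFABCe
  sorted[5] = EF$ebbbFABCeD
  sorted[6] = F$ebbbFABCeDE
  sorted[7] = FABCeDEF$ebbb
  sorted[8] = bFABCeDEF$ebb
  sorted[9] = bbFABCeDEF$eb
  sorted[10] = bbbFABCeDEF$e
  sorted[11] = eDEF$ebbbFABC
  sorted[12] = ebbbFABCeDEF$
sorted[3] = CeDEF$ebbbFAB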